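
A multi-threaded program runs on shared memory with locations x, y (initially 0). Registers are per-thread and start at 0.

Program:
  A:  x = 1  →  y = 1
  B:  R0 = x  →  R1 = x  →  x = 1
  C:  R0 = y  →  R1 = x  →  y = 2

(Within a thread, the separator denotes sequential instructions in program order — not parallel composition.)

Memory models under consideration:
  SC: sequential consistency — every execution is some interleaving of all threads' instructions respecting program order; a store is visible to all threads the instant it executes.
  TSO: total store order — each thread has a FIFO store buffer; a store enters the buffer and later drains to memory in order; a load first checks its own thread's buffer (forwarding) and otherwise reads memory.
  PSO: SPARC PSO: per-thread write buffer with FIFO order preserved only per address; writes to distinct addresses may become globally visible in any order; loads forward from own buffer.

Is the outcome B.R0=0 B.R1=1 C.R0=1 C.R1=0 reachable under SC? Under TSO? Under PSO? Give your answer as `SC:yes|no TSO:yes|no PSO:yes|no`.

outcome vector order: (B.R0,B.R1,C.R0,C.R1)
under SC → <0 0 0 0>, <0 0 0 1>, <0 0 1 1>, <0 1 0 0>, <0 1 0 1>, <0 1 1 1>, <1 1 0 0>, <1 1 0 1>, <1 1 1 1>
under TSO → <0 0 0 0>, <0 0 0 1>, <0 0 1 1>, <0 1 0 0>, <0 1 0 1>, <0 1 1 1>, <1 1 0 0>, <1 1 0 1>, <1 1 1 1>
under PSO → <0 0 0 0>, <0 0 0 1>, <0 0 1 0>, <0 0 1 1>, <0 1 0 0>, <0 1 0 1>, <0 1 1 0>, <0 1 1 1>, <1 1 0 0>, <1 1 0 1>, <1 1 1 0>, <1 1 1 1>
target <0 1 1 0> ∈ {PSO}

SC:no TSO:no PSO:yes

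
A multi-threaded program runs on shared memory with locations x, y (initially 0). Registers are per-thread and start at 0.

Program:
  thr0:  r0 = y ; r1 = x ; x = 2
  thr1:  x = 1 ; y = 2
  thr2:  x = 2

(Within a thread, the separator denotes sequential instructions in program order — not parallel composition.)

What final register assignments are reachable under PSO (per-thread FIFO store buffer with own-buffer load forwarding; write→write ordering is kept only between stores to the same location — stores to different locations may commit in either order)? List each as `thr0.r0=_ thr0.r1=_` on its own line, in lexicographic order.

thr0.r0=0 thr0.r1=0
thr0.r0=0 thr0.r1=1
thr0.r0=0 thr0.r1=2
thr0.r0=2 thr0.r1=0
thr0.r0=2 thr0.r1=1
thr0.r0=2 thr0.r1=2

outcome vector order: (thr0.r0,thr0.r1)
|PSO outcomes| = 6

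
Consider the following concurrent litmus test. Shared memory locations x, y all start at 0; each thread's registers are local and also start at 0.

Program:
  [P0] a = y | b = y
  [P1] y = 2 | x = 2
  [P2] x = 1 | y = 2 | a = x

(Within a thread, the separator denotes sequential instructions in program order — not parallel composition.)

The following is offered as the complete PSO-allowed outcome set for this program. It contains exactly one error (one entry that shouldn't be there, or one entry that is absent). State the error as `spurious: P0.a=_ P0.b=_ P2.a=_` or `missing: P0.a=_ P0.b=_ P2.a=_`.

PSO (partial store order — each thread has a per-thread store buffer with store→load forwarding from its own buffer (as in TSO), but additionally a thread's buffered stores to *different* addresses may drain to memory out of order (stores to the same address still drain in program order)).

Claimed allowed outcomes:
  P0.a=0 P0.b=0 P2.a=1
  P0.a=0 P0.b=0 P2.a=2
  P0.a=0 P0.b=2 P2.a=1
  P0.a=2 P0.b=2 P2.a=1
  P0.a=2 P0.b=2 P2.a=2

missing: P0.a=0 P0.b=2 P2.a=2

outcome vector order: (P0.a,P0.b,P2.a)
PSO (6): 001, 002, 021, 022, 221, 222
PSO∖claimed = {022}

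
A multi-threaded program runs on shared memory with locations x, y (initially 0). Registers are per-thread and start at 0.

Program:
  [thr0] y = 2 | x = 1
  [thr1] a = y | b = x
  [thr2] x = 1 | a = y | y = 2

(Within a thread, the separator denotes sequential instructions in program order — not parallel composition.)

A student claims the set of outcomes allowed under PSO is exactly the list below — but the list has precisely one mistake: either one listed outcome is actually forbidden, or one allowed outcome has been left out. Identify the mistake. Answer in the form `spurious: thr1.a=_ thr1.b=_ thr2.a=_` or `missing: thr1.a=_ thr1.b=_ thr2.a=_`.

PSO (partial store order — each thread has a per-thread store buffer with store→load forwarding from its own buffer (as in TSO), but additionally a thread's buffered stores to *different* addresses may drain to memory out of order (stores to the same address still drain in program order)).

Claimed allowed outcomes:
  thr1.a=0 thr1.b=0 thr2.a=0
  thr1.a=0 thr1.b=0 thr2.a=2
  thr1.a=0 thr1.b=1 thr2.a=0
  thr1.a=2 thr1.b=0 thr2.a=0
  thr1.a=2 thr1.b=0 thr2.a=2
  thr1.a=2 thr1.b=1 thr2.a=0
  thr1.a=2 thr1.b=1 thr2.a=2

outcome vector order: (thr1.a,thr1.b,thr2.a)
under PSO → <0 0 0> <0 0 2> <0 1 0> <0 1 2> <2 0 0> <2 0 2> <2 1 0> <2 1 2>
PSO∖claimed = {<0 1 2>}

missing: thr1.a=0 thr1.b=1 thr2.a=2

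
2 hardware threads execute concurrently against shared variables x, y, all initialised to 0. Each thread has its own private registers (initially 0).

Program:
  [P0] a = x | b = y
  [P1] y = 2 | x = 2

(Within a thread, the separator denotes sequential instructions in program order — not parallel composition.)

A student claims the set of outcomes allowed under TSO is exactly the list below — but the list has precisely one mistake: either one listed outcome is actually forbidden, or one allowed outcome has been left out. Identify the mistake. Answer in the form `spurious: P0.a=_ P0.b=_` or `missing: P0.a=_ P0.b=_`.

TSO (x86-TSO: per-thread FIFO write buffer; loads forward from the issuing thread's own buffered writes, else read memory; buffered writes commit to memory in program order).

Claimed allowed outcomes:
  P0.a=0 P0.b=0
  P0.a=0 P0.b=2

missing: P0.a=2 P0.b=2

outcome vector order: (P0.a,P0.b)
under TSO → <0 0>; <0 2>; <2 2>
TSO∖claimed = {<2 2>}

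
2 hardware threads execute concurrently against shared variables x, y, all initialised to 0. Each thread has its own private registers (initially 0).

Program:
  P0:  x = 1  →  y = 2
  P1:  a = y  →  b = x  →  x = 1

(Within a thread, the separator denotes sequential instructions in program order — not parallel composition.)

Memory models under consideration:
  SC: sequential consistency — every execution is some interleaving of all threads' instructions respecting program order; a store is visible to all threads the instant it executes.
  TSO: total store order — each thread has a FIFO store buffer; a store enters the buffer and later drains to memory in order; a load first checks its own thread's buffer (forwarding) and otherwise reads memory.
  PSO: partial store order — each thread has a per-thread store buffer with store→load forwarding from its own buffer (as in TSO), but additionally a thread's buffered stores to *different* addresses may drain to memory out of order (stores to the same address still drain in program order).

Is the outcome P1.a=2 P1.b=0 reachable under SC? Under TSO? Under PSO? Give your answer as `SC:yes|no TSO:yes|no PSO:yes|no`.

SC:no TSO:no PSO:yes

outcome vector order: (P1.a,P1.b)
SC: 3 outcomes — {00, 01, 21}
TSO: 3 outcomes — {00, 01, 21}
PSO: 4 outcomes — {00, 01, 20, 21}
target 20 ∈ {PSO}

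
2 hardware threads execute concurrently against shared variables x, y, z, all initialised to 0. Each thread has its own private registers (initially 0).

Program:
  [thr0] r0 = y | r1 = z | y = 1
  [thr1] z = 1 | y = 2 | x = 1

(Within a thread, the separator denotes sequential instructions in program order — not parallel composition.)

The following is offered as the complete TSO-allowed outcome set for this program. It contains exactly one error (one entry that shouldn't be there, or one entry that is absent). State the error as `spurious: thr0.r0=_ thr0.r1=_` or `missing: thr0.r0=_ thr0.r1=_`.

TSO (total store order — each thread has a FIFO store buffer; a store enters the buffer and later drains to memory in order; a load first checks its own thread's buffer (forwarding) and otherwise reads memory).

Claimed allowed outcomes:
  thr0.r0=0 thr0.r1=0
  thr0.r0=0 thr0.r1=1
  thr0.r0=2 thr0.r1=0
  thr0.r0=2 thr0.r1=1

spurious: thr0.r0=2 thr0.r1=0

outcome vector order: (thr0.r0,thr0.r1)
TSO (3): (0,0) (0,1) (2,1)
claimed∖TSO = {(2,0)}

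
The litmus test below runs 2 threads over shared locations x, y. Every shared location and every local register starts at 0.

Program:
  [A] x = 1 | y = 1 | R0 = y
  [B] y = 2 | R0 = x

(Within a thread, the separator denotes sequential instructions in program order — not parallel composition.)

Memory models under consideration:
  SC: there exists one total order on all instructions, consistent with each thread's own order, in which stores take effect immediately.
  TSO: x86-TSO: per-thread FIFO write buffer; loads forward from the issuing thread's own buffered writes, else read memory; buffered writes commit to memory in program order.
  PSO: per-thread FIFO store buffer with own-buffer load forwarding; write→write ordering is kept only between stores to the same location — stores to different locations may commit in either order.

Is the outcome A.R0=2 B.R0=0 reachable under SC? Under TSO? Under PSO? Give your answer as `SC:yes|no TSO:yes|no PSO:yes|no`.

outcome vector order: (A.R0,B.R0)
under SC → 10, 11, 21
under TSO → 10, 11, 20, 21
under PSO → 10, 11, 20, 21
target 20 ∈ {TSO,PSO}

SC:no TSO:yes PSO:yes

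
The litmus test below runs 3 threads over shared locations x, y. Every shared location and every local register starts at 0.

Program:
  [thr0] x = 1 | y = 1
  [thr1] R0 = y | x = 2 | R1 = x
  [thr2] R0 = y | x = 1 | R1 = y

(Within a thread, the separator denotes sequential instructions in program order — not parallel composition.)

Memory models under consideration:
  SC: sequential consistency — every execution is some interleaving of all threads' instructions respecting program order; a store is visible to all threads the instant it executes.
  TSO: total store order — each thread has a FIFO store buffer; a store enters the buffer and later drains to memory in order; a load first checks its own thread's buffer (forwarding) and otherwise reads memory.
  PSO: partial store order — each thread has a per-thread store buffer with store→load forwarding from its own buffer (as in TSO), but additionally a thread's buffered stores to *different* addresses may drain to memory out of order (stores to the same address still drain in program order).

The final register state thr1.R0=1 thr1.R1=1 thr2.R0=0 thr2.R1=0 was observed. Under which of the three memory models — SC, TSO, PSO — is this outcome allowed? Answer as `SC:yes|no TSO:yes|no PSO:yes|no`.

SC:no TSO:yes PSO:yes

outcome vector order: (thr1.R0,thr1.R1,thr2.R0,thr2.R1)
SC (11): 0100, 0101, 0111, 0200, 0201, 0211, 1101, 1111, 1200, 1201, 1211
TSO (12): 0100, 0101, 0111, 0200, 0201, 0211, 1100, 1101, 1111, 1200, 1201, 1211
PSO (12): 0100, 0101, 0111, 0200, 0201, 0211, 1100, 1101, 1111, 1200, 1201, 1211
target 1100 ∈ {TSO,PSO}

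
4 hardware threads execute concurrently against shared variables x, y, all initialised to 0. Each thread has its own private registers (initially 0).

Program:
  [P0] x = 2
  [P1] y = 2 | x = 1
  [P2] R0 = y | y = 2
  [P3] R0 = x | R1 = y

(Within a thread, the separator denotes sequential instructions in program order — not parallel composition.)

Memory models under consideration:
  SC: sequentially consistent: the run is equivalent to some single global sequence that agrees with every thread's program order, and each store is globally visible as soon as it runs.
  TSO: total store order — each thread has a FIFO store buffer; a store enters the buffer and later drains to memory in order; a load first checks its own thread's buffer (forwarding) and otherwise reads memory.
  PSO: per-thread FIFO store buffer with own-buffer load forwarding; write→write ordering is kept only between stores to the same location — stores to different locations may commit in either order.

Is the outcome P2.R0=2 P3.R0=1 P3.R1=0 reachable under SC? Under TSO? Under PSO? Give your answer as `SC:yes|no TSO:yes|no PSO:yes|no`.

SC:no TSO:no PSO:yes

outcome vector order: (P2.R0,P3.R0,P3.R1)
[SC] allowed = {000; 002; 012; 020; 022; 200; 202; 212; 220; 222}
[TSO] allowed = {000; 002; 012; 020; 022; 200; 202; 212; 220; 222}
[PSO] allowed = {000; 002; 010; 012; 020; 022; 200; 202; 210; 212; 220; 222}
target 210 ∈ {PSO}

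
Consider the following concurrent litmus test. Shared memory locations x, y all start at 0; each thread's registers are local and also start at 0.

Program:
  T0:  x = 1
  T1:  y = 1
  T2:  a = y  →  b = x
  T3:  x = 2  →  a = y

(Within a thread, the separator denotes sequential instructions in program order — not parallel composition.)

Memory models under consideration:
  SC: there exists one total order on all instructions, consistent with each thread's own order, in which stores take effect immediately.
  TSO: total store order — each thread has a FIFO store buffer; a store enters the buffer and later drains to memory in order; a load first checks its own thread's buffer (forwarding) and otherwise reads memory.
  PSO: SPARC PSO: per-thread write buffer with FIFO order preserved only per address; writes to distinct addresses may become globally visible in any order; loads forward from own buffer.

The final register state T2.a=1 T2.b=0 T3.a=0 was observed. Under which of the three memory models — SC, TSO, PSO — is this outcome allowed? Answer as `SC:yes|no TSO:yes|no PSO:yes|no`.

outcome vector order: (T2.a,T2.b,T3.a)
[SC] allowed = {0/0/0 0/0/1 0/1/0 0/1/1 0/2/0 0/2/1 1/0/1 1/1/0 1/1/1 1/2/0 1/2/1}
[TSO] allowed = {0/0/0 0/0/1 0/1/0 0/1/1 0/2/0 0/2/1 1/0/0 1/0/1 1/1/0 1/1/1 1/2/0 1/2/1}
[PSO] allowed = {0/0/0 0/0/1 0/1/0 0/1/1 0/2/0 0/2/1 1/0/0 1/0/1 1/1/0 1/1/1 1/2/0 1/2/1}
target 1/0/0 ∈ {TSO,PSO}

SC:no TSO:yes PSO:yes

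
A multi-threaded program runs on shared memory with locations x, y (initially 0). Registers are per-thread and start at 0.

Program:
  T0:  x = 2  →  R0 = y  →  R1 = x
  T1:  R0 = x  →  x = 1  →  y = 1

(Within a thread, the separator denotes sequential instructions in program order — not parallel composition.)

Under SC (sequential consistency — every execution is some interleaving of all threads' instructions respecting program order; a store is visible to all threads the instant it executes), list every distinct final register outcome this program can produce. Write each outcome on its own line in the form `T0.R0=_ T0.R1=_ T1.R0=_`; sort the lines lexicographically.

outcome vector order: (T0.R0,T0.R1,T1.R0)
|SC outcomes| = 7

T0.R0=0 T0.R1=1 T1.R0=0
T0.R0=0 T0.R1=1 T1.R0=2
T0.R0=0 T0.R1=2 T1.R0=0
T0.R0=0 T0.R1=2 T1.R0=2
T0.R0=1 T0.R1=1 T1.R0=0
T0.R0=1 T0.R1=1 T1.R0=2
T0.R0=1 T0.R1=2 T1.R0=0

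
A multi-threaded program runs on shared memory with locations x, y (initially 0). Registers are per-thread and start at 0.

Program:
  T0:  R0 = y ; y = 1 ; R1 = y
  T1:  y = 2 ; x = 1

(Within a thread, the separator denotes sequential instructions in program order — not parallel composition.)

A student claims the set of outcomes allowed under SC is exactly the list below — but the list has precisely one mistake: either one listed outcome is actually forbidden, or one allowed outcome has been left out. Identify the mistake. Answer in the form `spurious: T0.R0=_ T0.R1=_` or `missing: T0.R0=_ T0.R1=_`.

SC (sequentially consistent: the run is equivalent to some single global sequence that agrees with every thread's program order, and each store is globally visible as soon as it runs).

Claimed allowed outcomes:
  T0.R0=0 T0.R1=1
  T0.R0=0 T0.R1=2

missing: T0.R0=2 T0.R1=1

outcome vector order: (T0.R0,T0.R1)
[SC] allowed = {<0 1> <0 2> <2 1>}
SC∖claimed = {<2 1>}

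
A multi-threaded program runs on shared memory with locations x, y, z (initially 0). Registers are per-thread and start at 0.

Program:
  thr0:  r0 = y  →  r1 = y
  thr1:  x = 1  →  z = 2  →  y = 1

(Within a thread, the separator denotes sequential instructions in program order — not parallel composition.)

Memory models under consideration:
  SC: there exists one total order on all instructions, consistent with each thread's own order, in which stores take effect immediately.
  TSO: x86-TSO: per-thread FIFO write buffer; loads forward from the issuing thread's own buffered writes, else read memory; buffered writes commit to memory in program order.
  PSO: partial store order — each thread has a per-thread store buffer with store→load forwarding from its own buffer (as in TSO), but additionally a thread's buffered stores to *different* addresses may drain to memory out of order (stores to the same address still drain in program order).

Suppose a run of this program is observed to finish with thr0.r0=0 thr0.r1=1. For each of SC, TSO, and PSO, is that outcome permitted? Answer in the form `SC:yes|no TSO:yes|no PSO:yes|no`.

SC:yes TSO:yes PSO:yes

outcome vector order: (thr0.r0,thr0.r1)
SC: 3 outcomes — {00 01 11}
TSO: 3 outcomes — {00 01 11}
PSO: 3 outcomes — {00 01 11}
target 01 ∈ {SC,TSO,PSO}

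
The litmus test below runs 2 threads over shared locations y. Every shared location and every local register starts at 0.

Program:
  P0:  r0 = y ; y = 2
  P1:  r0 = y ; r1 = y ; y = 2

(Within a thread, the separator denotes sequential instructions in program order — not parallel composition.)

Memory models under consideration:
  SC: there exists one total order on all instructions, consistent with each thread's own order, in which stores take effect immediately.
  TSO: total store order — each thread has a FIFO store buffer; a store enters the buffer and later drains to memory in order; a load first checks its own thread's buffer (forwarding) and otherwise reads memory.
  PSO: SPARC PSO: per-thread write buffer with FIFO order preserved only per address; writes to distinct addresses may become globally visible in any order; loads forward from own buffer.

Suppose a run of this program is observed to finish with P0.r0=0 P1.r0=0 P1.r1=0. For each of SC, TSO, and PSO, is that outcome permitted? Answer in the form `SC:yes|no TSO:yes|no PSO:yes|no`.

outcome vector order: (P0.r0,P1.r0,P1.r1)
[SC] allowed = {<0 0 0>, <0 0 2>, <0 2 2>, <2 0 0>}
[TSO] allowed = {<0 0 0>, <0 0 2>, <0 2 2>, <2 0 0>}
[PSO] allowed = {<0 0 0>, <0 0 2>, <0 2 2>, <2 0 0>}
target <0 0 0> ∈ {SC,TSO,PSO}

SC:yes TSO:yes PSO:yes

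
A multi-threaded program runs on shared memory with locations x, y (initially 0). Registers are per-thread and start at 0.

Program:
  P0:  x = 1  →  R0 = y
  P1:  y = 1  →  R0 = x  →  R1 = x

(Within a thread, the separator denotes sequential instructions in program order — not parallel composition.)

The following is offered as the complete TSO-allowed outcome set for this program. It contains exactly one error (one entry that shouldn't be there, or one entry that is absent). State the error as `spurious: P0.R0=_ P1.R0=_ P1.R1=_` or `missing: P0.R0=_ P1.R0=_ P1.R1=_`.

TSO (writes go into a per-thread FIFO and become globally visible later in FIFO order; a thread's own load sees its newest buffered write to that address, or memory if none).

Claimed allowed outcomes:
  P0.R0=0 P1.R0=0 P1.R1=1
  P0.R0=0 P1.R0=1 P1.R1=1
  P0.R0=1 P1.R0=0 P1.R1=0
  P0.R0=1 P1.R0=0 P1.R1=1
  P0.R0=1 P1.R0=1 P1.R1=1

missing: P0.R0=0 P1.R0=0 P1.R1=0

outcome vector order: (P0.R0,P1.R0,P1.R1)
[TSO] allowed = {000, 001, 011, 100, 101, 111}
TSO∖claimed = {000}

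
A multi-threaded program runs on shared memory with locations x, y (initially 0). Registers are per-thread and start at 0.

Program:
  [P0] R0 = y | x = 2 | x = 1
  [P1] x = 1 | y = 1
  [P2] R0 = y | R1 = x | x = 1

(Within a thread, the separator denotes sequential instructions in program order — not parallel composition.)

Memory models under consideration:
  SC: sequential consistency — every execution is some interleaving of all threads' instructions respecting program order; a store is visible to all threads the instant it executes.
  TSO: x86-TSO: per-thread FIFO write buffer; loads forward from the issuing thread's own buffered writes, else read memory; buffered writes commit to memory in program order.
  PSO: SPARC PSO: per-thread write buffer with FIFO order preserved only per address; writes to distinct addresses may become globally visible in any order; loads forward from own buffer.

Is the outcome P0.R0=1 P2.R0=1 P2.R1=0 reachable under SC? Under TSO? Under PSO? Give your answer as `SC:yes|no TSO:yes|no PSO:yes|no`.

outcome vector order: (P0.R0,P2.R0,P2.R1)
under SC → <0 0 0> <0 0 1> <0 0 2> <0 1 1> <0 1 2> <1 0 0> <1 0 1> <1 0 2> <1 1 1> <1 1 2>
under TSO → <0 0 0> <0 0 1> <0 0 2> <0 1 1> <0 1 2> <1 0 0> <1 0 1> <1 0 2> <1 1 1> <1 1 2>
under PSO → <0 0 0> <0 0 1> <0 0 2> <0 1 0> <0 1 1> <0 1 2> <1 0 0> <1 0 1> <1 0 2> <1 1 0> <1 1 1> <1 1 2>
target <1 1 0> ∈ {PSO}

SC:no TSO:no PSO:yes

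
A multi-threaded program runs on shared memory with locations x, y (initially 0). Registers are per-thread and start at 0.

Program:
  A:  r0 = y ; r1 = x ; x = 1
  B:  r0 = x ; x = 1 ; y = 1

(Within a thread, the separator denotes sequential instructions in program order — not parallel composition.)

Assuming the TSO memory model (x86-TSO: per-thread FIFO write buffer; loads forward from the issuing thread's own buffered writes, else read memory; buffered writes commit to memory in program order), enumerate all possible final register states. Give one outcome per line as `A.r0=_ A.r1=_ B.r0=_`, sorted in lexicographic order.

A.r0=0 A.r1=0 B.r0=0
A.r0=0 A.r1=0 B.r0=1
A.r0=0 A.r1=1 B.r0=0
A.r0=1 A.r1=1 B.r0=0

outcome vector order: (A.r0,A.r1,B.r0)
|TSO outcomes| = 4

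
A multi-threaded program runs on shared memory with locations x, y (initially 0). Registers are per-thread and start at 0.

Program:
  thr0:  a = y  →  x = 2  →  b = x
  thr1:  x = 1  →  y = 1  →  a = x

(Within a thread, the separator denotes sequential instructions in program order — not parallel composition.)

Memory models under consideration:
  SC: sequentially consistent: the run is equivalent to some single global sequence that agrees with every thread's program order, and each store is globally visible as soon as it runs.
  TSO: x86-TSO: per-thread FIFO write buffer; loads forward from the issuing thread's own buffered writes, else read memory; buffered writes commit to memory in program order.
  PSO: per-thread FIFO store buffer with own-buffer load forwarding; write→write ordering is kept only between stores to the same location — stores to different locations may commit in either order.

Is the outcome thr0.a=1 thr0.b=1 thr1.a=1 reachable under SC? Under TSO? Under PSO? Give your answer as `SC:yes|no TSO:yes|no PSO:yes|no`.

SC:no TSO:no PSO:yes

outcome vector order: (thr0.a,thr0.b,thr1.a)
[SC] allowed = {0/1/1, 0/2/1, 0/2/2, 1/2/1, 1/2/2}
[TSO] allowed = {0/1/1, 0/2/1, 0/2/2, 1/2/1, 1/2/2}
[PSO] allowed = {0/1/1, 0/2/1, 0/2/2, 1/1/1, 1/2/1, 1/2/2}
target 1/1/1 ∈ {PSO}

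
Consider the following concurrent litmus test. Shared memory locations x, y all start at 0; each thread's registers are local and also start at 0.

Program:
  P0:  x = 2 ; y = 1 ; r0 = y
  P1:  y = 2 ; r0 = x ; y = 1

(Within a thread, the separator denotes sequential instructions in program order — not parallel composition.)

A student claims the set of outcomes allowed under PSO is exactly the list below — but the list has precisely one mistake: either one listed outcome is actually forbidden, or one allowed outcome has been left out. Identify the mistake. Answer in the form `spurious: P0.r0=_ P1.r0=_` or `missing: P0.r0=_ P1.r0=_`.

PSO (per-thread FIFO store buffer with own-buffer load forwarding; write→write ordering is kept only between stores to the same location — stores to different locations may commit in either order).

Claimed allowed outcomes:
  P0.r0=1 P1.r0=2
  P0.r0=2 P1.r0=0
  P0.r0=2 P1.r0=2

outcome vector order: (P0.r0,P1.r0)
PSO (4): (1,0) (1,2) (2,0) (2,2)
PSO∖claimed = {(1,0)}

missing: P0.r0=1 P1.r0=0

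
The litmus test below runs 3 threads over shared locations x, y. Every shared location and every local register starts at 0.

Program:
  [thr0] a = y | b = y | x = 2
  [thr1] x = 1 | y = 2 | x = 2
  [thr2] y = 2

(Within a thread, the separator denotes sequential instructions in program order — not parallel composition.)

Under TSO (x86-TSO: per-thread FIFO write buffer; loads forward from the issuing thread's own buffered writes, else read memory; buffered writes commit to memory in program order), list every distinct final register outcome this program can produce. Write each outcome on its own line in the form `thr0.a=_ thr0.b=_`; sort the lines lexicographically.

outcome vector order: (thr0.a,thr0.b)
|TSO outcomes| = 3

thr0.a=0 thr0.b=0
thr0.a=0 thr0.b=2
thr0.a=2 thr0.b=2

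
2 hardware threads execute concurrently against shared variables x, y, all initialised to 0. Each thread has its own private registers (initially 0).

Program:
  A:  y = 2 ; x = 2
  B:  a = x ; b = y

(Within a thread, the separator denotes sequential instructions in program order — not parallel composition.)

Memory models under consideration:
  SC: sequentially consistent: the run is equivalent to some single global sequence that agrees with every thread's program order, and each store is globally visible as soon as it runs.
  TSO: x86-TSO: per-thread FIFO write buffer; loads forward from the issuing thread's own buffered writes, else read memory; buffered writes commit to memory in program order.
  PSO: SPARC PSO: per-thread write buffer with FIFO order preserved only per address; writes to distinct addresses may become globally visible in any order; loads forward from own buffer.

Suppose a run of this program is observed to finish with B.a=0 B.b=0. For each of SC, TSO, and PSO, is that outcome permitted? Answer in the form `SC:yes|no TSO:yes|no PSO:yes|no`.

SC:yes TSO:yes PSO:yes

outcome vector order: (B.a,B.b)
[SC] allowed = {00; 02; 22}
[TSO] allowed = {00; 02; 22}
[PSO] allowed = {00; 02; 20; 22}
target 00 ∈ {SC,TSO,PSO}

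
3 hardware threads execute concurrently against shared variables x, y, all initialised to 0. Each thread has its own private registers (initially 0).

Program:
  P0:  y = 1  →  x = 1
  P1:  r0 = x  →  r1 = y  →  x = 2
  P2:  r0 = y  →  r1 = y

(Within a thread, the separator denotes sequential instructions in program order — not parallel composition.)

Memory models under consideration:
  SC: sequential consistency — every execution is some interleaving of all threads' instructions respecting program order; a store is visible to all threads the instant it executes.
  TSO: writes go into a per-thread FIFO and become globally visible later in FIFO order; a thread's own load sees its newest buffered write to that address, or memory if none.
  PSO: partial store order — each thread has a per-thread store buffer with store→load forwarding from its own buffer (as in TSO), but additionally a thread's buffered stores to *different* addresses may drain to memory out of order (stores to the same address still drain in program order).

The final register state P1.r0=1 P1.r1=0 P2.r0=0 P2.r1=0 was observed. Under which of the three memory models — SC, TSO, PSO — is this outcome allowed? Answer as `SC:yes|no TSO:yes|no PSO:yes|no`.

outcome vector order: (P1.r0,P1.r1,P2.r0,P2.r1)
SC (9): 0/0/0/0, 0/0/0/1, 0/0/1/1, 0/1/0/0, 0/1/0/1, 0/1/1/1, 1/1/0/0, 1/1/0/1, 1/1/1/1
TSO (9): 0/0/0/0, 0/0/0/1, 0/0/1/1, 0/1/0/0, 0/1/0/1, 0/1/1/1, 1/1/0/0, 1/1/0/1, 1/1/1/1
PSO (12): 0/0/0/0, 0/0/0/1, 0/0/1/1, 0/1/0/0, 0/1/0/1, 0/1/1/1, 1/0/0/0, 1/0/0/1, 1/0/1/1, 1/1/0/0, 1/1/0/1, 1/1/1/1
target 1/0/0/0 ∈ {PSO}

SC:no TSO:no PSO:yes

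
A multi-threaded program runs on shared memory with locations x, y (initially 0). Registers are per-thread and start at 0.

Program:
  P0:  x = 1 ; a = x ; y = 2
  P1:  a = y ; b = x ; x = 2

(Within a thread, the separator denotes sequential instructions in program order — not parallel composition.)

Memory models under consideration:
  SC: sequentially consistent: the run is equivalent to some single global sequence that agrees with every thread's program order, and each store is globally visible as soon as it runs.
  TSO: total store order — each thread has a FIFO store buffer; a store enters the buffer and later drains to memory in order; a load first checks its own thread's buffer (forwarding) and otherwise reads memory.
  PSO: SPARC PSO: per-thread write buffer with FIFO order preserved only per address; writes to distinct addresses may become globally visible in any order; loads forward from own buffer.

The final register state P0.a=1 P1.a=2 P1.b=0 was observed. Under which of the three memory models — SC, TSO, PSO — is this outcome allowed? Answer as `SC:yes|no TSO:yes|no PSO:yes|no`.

outcome vector order: (P0.a,P1.a,P1.b)
[SC] allowed = {(1,0,0); (1,0,1); (1,2,1); (2,0,0); (2,0,1)}
[TSO] allowed = {(1,0,0); (1,0,1); (1,2,1); (2,0,0); (2,0,1)}
[PSO] allowed = {(1,0,0); (1,0,1); (1,2,0); (1,2,1); (2,0,0); (2,0,1)}
target (1,2,0) ∈ {PSO}

SC:no TSO:no PSO:yes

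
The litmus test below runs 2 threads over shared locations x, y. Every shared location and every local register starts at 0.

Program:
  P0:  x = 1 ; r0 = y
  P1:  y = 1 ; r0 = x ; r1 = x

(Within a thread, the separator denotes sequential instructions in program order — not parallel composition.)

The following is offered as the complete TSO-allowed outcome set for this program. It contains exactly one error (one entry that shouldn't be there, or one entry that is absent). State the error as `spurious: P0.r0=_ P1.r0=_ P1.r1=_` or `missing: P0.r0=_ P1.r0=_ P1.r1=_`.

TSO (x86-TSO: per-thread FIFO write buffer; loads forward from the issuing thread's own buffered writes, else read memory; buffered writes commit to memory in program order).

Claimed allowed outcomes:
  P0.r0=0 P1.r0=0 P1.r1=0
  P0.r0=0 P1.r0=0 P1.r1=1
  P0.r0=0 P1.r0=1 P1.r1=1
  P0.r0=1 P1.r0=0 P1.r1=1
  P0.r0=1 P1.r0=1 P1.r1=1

outcome vector order: (P0.r0,P1.r0,P1.r1)
TSO: 6 outcomes — {0/0/0 0/0/1 0/1/1 1/0/0 1/0/1 1/1/1}
TSO∖claimed = {1/0/0}

missing: P0.r0=1 P1.r0=0 P1.r1=0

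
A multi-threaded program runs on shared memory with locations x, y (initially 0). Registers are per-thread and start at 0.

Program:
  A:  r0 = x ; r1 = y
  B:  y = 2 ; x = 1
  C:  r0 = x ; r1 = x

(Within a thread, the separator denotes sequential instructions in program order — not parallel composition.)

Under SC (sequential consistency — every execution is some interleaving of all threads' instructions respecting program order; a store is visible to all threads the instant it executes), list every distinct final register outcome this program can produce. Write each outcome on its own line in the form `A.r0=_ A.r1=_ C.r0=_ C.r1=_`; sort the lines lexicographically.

outcome vector order: (A.r0,A.r1,C.r0,C.r1)
|SC outcomes| = 9

A.r0=0 A.r1=0 C.r0=0 C.r1=0
A.r0=0 A.r1=0 C.r0=0 C.r1=1
A.r0=0 A.r1=0 C.r0=1 C.r1=1
A.r0=0 A.r1=2 C.r0=0 C.r1=0
A.r0=0 A.r1=2 C.r0=0 C.r1=1
A.r0=0 A.r1=2 C.r0=1 C.r1=1
A.r0=1 A.r1=2 C.r0=0 C.r1=0
A.r0=1 A.r1=2 C.r0=0 C.r1=1
A.r0=1 A.r1=2 C.r0=1 C.r1=1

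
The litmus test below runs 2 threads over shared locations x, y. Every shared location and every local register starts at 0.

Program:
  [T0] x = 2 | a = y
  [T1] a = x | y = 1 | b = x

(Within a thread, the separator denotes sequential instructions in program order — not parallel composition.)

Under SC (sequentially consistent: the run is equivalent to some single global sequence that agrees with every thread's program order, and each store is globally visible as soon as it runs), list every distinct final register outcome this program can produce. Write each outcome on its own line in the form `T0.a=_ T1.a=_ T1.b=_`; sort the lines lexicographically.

T0.a=0 T1.a=0 T1.b=2
T0.a=0 T1.a=2 T1.b=2
T0.a=1 T1.a=0 T1.b=0
T0.a=1 T1.a=0 T1.b=2
T0.a=1 T1.a=2 T1.b=2

outcome vector order: (T0.a,T1.a,T1.b)
|SC outcomes| = 5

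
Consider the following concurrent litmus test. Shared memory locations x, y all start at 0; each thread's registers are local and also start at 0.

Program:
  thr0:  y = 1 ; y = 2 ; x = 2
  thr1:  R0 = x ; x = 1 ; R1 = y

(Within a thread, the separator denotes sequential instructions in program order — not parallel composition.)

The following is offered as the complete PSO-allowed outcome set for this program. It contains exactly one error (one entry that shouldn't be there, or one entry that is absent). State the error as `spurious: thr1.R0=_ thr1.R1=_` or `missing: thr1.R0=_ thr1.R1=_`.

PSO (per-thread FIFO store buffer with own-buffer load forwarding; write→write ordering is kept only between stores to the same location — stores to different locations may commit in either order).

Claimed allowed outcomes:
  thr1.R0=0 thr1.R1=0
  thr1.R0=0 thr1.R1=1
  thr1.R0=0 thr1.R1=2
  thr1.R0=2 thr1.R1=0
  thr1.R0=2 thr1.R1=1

outcome vector order: (thr1.R0,thr1.R1)
PSO: 6 outcomes — {0/0; 0/1; 0/2; 2/0; 2/1; 2/2}
PSO∖claimed = {2/2}

missing: thr1.R0=2 thr1.R1=2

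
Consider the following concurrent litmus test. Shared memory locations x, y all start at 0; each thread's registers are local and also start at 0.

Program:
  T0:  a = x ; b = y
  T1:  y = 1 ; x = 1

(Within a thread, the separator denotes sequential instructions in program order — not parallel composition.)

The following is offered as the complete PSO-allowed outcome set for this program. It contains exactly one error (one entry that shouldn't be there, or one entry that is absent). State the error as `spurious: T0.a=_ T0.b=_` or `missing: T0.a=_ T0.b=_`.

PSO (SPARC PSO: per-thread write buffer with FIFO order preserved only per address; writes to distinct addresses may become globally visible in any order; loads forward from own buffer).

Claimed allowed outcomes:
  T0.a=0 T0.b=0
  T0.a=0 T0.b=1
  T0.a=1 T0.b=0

missing: T0.a=1 T0.b=1

outcome vector order: (T0.a,T0.b)
PSO: 4 outcomes — {<0 0>, <0 1>, <1 0>, <1 1>}
PSO∖claimed = {<1 1>}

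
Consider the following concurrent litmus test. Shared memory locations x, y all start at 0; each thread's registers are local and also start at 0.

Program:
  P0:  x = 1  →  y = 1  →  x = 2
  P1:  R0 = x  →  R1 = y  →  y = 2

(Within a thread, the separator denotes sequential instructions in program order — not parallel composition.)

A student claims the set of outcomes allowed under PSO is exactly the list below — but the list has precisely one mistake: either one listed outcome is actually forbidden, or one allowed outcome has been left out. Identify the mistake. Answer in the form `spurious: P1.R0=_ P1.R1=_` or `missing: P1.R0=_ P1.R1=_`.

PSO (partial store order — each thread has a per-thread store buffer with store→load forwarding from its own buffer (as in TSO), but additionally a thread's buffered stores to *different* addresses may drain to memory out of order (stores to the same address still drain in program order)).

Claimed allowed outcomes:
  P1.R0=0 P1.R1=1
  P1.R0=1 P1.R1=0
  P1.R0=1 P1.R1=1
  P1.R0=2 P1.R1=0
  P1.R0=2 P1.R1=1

outcome vector order: (P1.R0,P1.R1)
PSO (6): (0,0) (0,1) (1,0) (1,1) (2,0) (2,1)
PSO∖claimed = {(0,0)}

missing: P1.R0=0 P1.R1=0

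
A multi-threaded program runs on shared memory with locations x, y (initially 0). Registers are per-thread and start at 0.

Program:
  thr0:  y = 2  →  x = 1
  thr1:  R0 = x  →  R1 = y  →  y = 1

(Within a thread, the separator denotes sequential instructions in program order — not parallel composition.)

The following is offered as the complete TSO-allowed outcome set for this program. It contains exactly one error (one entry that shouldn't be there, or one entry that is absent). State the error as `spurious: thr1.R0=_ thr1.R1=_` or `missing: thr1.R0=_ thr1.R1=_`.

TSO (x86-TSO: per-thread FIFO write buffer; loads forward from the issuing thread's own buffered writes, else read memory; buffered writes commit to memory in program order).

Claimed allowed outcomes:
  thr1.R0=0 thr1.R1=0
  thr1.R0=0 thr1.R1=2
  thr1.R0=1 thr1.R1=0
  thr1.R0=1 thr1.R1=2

spurious: thr1.R0=1 thr1.R1=0

outcome vector order: (thr1.R0,thr1.R1)
under TSO → 0/0, 0/2, 1/2
claimed∖TSO = {1/0}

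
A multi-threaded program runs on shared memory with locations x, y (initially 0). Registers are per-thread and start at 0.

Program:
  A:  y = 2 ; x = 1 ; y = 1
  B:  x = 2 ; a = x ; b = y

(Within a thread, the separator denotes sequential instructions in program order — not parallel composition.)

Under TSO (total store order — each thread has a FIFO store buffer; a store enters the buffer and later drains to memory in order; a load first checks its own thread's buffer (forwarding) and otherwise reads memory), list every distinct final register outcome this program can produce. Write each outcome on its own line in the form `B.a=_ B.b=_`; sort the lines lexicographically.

B.a=1 B.b=1
B.a=1 B.b=2
B.a=2 B.b=0
B.a=2 B.b=1
B.a=2 B.b=2

outcome vector order: (B.a,B.b)
|TSO outcomes| = 5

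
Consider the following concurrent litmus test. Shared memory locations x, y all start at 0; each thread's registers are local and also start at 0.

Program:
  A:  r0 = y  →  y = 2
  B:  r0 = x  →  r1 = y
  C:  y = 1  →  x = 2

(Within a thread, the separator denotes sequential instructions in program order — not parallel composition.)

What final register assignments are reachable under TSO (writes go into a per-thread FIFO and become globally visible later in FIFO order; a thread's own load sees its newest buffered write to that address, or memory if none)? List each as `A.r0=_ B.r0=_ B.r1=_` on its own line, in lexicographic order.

A.r0=0 B.r0=0 B.r1=0
A.r0=0 B.r0=0 B.r1=1
A.r0=0 B.r0=0 B.r1=2
A.r0=0 B.r0=2 B.r1=1
A.r0=0 B.r0=2 B.r1=2
A.r0=1 B.r0=0 B.r1=0
A.r0=1 B.r0=0 B.r1=1
A.r0=1 B.r0=0 B.r1=2
A.r0=1 B.r0=2 B.r1=1
A.r0=1 B.r0=2 B.r1=2

outcome vector order: (A.r0,B.r0,B.r1)
|TSO outcomes| = 10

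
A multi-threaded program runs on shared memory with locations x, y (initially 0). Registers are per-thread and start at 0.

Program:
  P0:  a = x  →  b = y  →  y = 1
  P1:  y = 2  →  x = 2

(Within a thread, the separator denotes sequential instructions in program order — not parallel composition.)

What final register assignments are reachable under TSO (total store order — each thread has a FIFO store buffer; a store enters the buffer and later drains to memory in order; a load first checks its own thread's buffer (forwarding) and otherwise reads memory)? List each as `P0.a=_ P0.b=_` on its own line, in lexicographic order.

outcome vector order: (P0.a,P0.b)
|TSO outcomes| = 3

P0.a=0 P0.b=0
P0.a=0 P0.b=2
P0.a=2 P0.b=2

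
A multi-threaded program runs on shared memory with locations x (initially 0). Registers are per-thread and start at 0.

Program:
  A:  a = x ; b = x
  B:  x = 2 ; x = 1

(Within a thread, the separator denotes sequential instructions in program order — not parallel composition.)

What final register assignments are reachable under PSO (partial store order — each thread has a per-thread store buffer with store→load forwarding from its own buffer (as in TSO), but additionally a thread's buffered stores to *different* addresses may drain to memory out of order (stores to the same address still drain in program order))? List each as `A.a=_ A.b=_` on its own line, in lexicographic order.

outcome vector order: (A.a,A.b)
|PSO outcomes| = 6

A.a=0 A.b=0
A.a=0 A.b=1
A.a=0 A.b=2
A.a=1 A.b=1
A.a=2 A.b=1
A.a=2 A.b=2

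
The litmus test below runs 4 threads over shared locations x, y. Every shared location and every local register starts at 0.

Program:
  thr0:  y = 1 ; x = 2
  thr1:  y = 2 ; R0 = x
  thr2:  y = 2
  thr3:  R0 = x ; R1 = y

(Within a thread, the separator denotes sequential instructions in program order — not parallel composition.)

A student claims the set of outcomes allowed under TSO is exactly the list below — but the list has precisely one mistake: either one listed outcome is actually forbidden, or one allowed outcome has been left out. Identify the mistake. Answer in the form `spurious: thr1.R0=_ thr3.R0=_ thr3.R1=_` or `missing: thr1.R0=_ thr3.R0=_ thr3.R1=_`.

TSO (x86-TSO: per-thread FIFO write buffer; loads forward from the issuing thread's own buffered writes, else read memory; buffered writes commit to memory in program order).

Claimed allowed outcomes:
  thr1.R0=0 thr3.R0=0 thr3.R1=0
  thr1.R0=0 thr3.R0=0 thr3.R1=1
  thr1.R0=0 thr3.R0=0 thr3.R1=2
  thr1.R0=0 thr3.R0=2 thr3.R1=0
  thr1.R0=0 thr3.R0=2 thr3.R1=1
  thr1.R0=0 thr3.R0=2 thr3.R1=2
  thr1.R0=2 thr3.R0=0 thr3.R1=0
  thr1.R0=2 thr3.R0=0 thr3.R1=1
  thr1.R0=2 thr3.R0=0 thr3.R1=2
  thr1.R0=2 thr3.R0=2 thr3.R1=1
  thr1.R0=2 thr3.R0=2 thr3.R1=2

outcome vector order: (thr1.R0,thr3.R0,thr3.R1)
TSO (10): 000; 001; 002; 021; 022; 200; 201; 202; 221; 222
claimed∖TSO = {020}

spurious: thr1.R0=0 thr3.R0=2 thr3.R1=0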